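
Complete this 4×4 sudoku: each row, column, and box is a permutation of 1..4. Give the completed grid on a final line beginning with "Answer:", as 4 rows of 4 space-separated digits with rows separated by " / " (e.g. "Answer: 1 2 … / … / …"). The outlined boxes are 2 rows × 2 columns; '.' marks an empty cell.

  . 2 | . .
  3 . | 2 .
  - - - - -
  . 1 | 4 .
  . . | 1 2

Step 1. [r2c2∈{4}] nothing but 4 survives at r2c2 ⇒ r2c2=4.
Step 2. [r1c4∈{1,3,4}] row 1 places 4 nowhere but r1c4, so r1c4=4.
Step 3. [r1c1∈{1}] r1c1 is down to just 1 ⇒ r1c1=1.
Step 4. [r3c1∈{2}] r3c1 has the single candidate 2. So r3c1=2.
Step 5. [r4c2∈{3}] nothing but 3 survives at r4c2. So r4c2=3.
Step 6. [r3c4∈{3}] r3c4 is down to just 3. So r3c4=3.
Step 7. [r2c4∈{1}] r2c4 has the single candidate 1 ⇒ r2c4=1.
Step 8. [r4c1∈{4}] only 4 remains possible at r4c1 ⇒ r4c1=4.
Step 9. [r1c3∈{3}] r1c3 is down to just 3. So r1c3=3.

Answer: 1 2 3 4 / 3 4 2 1 / 2 1 4 3 / 4 3 1 2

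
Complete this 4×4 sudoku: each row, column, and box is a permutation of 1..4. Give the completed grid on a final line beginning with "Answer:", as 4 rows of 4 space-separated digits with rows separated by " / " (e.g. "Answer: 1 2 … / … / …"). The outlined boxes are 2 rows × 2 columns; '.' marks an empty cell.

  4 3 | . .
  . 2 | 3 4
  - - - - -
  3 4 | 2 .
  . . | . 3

Step 1. [r3c4∈{1}] only 1 remains possible at r3c4. So r3c4=1.
Step 2. [r4c2∈{1}] only 1 remains possible at r4c2, so r4c2=1.
Step 3. [r1c4∈{2}] r1c4's peers cover all but 2, so r1c4=2.
Step 4. [r2c1∈{1}] only 1 remains possible at r2c1 ⇒ r2c1=1.
Step 5. [r4c1∈{2}] r4c1 has the single candidate 2. So r4c1=2.
Step 6. [r1c3∈{1}] r1c3's peers cover all but 1. So r1c3=1.
Step 7. [r4c3∈{4}] nothing but 4 survives at r4c3 ⇒ r4c3=4.

Answer: 4 3 1 2 / 1 2 3 4 / 3 4 2 1 / 2 1 4 3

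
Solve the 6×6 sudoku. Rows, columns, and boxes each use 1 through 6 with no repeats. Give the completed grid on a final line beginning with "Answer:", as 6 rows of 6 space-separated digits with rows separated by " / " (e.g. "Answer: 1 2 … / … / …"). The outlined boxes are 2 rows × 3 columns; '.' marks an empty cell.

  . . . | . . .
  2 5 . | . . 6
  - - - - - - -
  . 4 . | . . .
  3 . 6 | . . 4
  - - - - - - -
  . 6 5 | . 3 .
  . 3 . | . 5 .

Step 1. [r1c2∈{1}] only 1 remains possible at r1c2 ⇒ r1c2=1.
Step 2. [r4c4∈{1,2,5}] in row 4, 5 fits only at r4c4 ⇒ r4c4=5.
Step 3. [r6c3∈{1,2,4}] 2 has one home in box 5: r6c3 ⇒ r6c3=2.
Step 4. [r6c6∈{1}] only 1 remains possible at r6c6. So r6c6=1.
Step 5. [r4c5∈{1,2}] across row 4, 1 lands solely at r4c5 ⇒ r4c5=1.
Step 6. [r2c5∈{4}] r2c5's peers cover all but 4 ⇒ r2c5=4.
Step 7. [r6c1∈{4}] nothing but 4 survives at r6c1 ⇒ r6c1=4.
Step 8. [r5c6∈{2}] r5c6 has the single candidate 2. So r5c6=2.
Step 9. [r2c3∈{3}] r2c3 is down to just 3, so r2c3=3.
Step 10. [r1c5∈{2}] nothing but 2 survives at r1c5. So r1c5=2.
Step 11. [r1c4∈{3}] r1c4 has the single candidate 3, so r1c4=3.
Step 12. [r3c5∈{6}] r3c5's peers cover all but 6, so r3c5=6.
Step 13. [r3c3∈{1}] r3c3's peers cover all but 1 ⇒ r3c3=1.
Step 14. [r5c4∈{4}] r5c4 has the single candidate 4, so r5c4=4.
Step 15. [r4c2∈{2}] r4c2's peers cover all but 2 ⇒ r4c2=2.
Step 16. [r3c6∈{3}] r3c6 has the single candidate 3, so r3c6=3.
Step 17. [r1c1∈{6}] r1c1's peers cover all but 6, so r1c1=6.
Step 18. [r3c4∈{2}] r3c4 is down to just 2, so r3c4=2.
Step 19. [r1c6∈{5}] r1c6 is down to just 5 ⇒ r1c6=5.
Step 20. [r6c4∈{6}] only 6 remains possible at r6c4. So r6c4=6.
Step 21. [r2c4∈{1}] r2c4 is down to just 1, so r2c4=1.
Step 22. [r1c3∈{4}] r1c3 is down to just 4 ⇒ r1c3=4.
Step 23. [r3c1∈{5}] r3c1 has the single candidate 5 ⇒ r3c1=5.
Step 24. [r5c1∈{1}] only 1 remains possible at r5c1. So r5c1=1.

Answer: 6 1 4 3 2 5 / 2 5 3 1 4 6 / 5 4 1 2 6 3 / 3 2 6 5 1 4 / 1 6 5 4 3 2 / 4 3 2 6 5 1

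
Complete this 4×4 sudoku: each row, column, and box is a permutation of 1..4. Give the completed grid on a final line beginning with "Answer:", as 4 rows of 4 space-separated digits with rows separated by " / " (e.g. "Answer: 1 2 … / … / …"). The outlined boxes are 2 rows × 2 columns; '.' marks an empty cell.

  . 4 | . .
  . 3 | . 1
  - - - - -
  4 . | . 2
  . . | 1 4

Step 1. [r2c1∈{2}] r2c1's peers cover all but 2, so r2c1=2.
Step 2. [r1c3∈{2,3}] r1c3 is the only open cell in row 1 admitting 2 ⇒ r1c3=2.
Step 3. [r4c2∈{2}] r4c2 has the single candidate 2, so r4c2=2.
Step 4. [r4c1∈{3}] nothing but 3 survives at r4c1, so r4c1=3.
Step 5. [r3c3∈{3}] only 3 remains possible at r3c3, so r3c3=3.
Step 6. [r2c3∈{4}] r2c3 is down to just 4. So r2c3=4.
Step 7. [r3c2∈{1}] nothing but 1 survives at r3c2. So r3c2=1.
Step 8. [r1c4∈{3}] only 3 remains possible at r1c4 ⇒ r1c4=3.
Step 9. [r1c1∈{1}] r1c1 has the single candidate 1. So r1c1=1.

Answer: 1 4 2 3 / 2 3 4 1 / 4 1 3 2 / 3 2 1 4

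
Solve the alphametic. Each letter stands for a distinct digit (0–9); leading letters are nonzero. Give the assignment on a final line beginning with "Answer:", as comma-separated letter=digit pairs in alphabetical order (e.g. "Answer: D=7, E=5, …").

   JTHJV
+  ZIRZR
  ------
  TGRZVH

Step 1. [col 1: V + R ≡ H (mod 10)] column 1 (V + R ≡ H (mod 10), carry-in 0) doesn't pin V yet; pick V=3 and continue, so V=3.
Step 2. [col 1: V + R ≡ H (mod 10)] no forcing yet in column 1 (carry-in 0); H=0 is free and consistent — try it ⇒ H=0.
Step 3. [T] adding two 5-digit numbers gives at most 5+1 digits, and here it does — T is that final carry and must be 1 ⇒ T=1.
Step 4. [col 1: V + R ≡ H (mod 10)] from column 1 (V=3, H=0, carry-in 0, digits 0,1,3 already taken and all letters distinct): R must equal 7 ⇒ R=7.
Step 5. [col 2: J + Z ≡ V (mod 10)] no forcing yet in column 2 (carry-in 1); J=4 is free and consistent — try it ⇒ J=4.
Step 6. [col 2: J + Z ≡ V (mod 10)] column 2: given J=4, V=3, carry-in 1, and digits 0,1,3,4,7 already taken and all letters distinct, J+Z≡V (mod 10) forces Z=8, so Z=8.
Step 7. [col 4: T + I ≡ R (mod 10)] in column 4 we have T+I≡R with carry-in 0; given T=1, R=7 and digits 0,1,3,4,7,8 already taken and all letters distinct, that pins I to 6, so I=6.
Step 8. [col 5: J + Z ≡ G (mod 10)] in column 5 we have J+Z≡G with carry-in 0; given J=4, Z=8 and digits 0,1,3,4,6,7,8 already taken and all letters distinct, that pins G to 2, so G=2.

Answer: G=2, H=0, I=6, J=4, R=7, T=1, V=3, Z=8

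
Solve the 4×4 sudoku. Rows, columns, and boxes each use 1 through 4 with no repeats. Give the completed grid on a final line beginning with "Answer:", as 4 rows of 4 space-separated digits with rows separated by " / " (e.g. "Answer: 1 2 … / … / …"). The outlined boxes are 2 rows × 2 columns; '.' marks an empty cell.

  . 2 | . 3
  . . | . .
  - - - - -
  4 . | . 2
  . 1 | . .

Step 1. [r1c3∈{1,4}] r1c3 is the only open cell in row 1 admitting 4. So r1c3=4.
Step 2. [r3c2∈{3}] nothing but 3 survives at r3c2. So r3c2=3.
Step 3. [r2c4∈{1}] r2c4 has the single candidate 1, so r2c4=1.
Step 4. [r4c1∈{2}] only 2 remains possible at r4c1 ⇒ r4c1=2.
Step 5. [r3c3∈{1}] r3c3's peers cover all but 1, so r3c3=1.
Step 6. [r1c1∈{1}] r1c1 is down to just 1. So r1c1=1.
Step 7. [r4c3∈{3}] nothing but 3 survives at r4c3, so r4c3=3.
Step 8. [r2c2∈{4}] nothing but 4 survives at r2c2 ⇒ r2c2=4.
Step 9. [r2c3∈{2}] nothing but 2 survives at r2c3 ⇒ r2c3=2.
Step 10. [r4c4∈{4}] r4c4 is down to just 4 ⇒ r4c4=4.
Step 11. [r2c1∈{3}] r2c1 is down to just 3 ⇒ r2c1=3.

Answer: 1 2 4 3 / 3 4 2 1 / 4 3 1 2 / 2 1 3 4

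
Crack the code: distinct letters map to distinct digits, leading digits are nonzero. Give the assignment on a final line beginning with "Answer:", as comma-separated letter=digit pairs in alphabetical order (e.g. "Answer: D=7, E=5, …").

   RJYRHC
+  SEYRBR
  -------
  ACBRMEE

Step 1. [col 1: C + R ≡ E (mod 10)] no forcing yet in column 1 (carry-in 0); R=5 is free and consistent — try it, so R=5.
Step 2. [A] adding two 6-digit numbers gives at most 6+1 digits, and here it does — A is that final carry and must be 1 ⇒ A=1.
Step 3. [col 1: C + R ≡ E (mod 10)] column 1 (C + R ≡ E (mod 10), carry-in 0) doesn't pin C yet; pick C=4 and continue, so C=4.
Step 4. [col 1: C + R ≡ E (mod 10)] column 1 reads C+R+carry(0)=E with C=4, R=5; with digits 1,4,5 already taken and all letters distinct, the only value for E is 9 ⇒ E=9.
Step 5. [col 2: H + B ≡ E (mod 10)] column 2 (H + B ≡ E (mod 10), carry-in 0) doesn't pin H yet; pick H=3 and continue. So H=3.
Step 6. [col 2: H + B ≡ E (mod 10)] in column 2 we have H+B≡E with carry-in 0; given H=3, E=9 and digits 1,3,4,5,9 already taken and all letters distinct, that pins B to 6. So B=6.
Step 7. [col 3: R + R ≡ M (mod 10)] in column 3 we have R+R≡M with carry-in 0; given R=5 and digits 1,3,4,5,6,9 already taken and all letters distinct, that pins M to 0. So M=0.
Step 8. [col 4: Y + Y ≡ R (mod 10)] no forcing yet in column 4 (carry-in 1); Y=2 is free and consistent — try it. So Y=2.
Step 9. [col 5: J + E ≡ B (mod 10)] column 5: given E=9, B=6, carry-in 0, and digits 0,1,2,3,4,5,6,9 already taken and all letters distinct, J+E≡B (mod 10) forces J=7. So J=7.
Step 10. [col 6: R + S ≡ C (mod 10)] from column 6 (R=5, C=4, carry-in 1, digits 0,1,2,3,4,5,6,7,9 already taken and all letters distinct): S must equal 8, so S=8.

Answer: A=1, B=6, C=4, E=9, H=3, J=7, M=0, R=5, S=8, Y=2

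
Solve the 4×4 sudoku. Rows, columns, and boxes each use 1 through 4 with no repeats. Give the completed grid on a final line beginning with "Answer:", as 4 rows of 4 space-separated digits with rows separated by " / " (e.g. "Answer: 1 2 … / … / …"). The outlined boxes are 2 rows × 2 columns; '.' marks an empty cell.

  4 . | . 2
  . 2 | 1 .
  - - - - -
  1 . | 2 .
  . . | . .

Step 1. [r4c3∈{3,4}] in col 3, 4 fits only at r4c3 ⇒ r4c3=4.
Step 2. [r4c2∈{3}] nothing but 3 survives at r4c2. So r4c2=3.
Step 3. [r2c4∈{3,4}] across row 2, 4 lands solely at r2c4. So r2c4=4.
Step 4. [r3c2∈{4}] r3c2 is down to just 4, so r3c2=4.
Step 5. [r1c3∈{3}] only 3 remains possible at r1c3. So r1c3=3.
Step 6. [r4c1∈{2}] only 2 remains possible at r4c1, so r4c1=2.
Step 7. [r2c1∈{3}] r2c1 has the single candidate 3 ⇒ r2c1=3.
Step 8. [r1c2∈{1}] only 1 remains possible at r1c2, so r1c2=1.
Step 9. [r4c4∈{1}] nothing but 1 survives at r4c4, so r4c4=1.
Step 10. [r3c4∈{3}] r3c4 is down to just 3 ⇒ r3c4=3.

Answer: 4 1 3 2 / 3 2 1 4 / 1 4 2 3 / 2 3 4 1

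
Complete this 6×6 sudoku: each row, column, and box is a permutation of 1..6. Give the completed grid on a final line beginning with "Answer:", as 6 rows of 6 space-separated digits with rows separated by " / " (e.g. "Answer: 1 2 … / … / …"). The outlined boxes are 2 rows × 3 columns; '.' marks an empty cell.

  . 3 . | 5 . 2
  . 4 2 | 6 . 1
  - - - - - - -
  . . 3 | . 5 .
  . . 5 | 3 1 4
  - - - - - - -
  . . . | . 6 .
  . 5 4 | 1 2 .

Step 1. [r6c1∈{3,6}] 6 has one home in row 6: r6c1, so r6c1=6.
Step 2. [r4c1∈{2}] r4c1 has the single candidate 2 ⇒ r4c1=2.
Step 3. [r1c1∈{1}] r1c1 is down to just 1. So r1c1=1.
Step 4. [r3c2∈{1,6}] in row 3, 1 fits only at r3c2 ⇒ r3c2=1.
Step 5. [r5c6∈{3,5}] r5c6 is the only open cell in row 5 admitting 5, so r5c6=5.
Step 6. [r3c6∈{6}] r3c6 is down to just 6. So r3c6=6.
Step 7. [r5c4∈{4}] nothing but 4 survives at r5c4, so r5c4=4.
Step 8. [r3c1∈{4}] r3c1 is down to just 4, so r3c1=4.
Step 9. [r5c1∈{3}] r5c1's peers cover all but 3 ⇒ r5c1=3.
Step 10. [r6c6∈{3}] r6c6 has the single candidate 3, so r6c6=3.
Step 11. [r2c5∈{3}] r2c5 is down to just 3 ⇒ r2c5=3.
Step 12. [r1c5∈{4}] r1c5 is down to just 4 ⇒ r1c5=4.
Step 13. [r5c3∈{1}] r5c3's peers cover all but 1. So r5c3=1.
Step 14. [r4c2∈{6}] r4c2 has the single candidate 6 ⇒ r4c2=6.
Step 15. [r1c3∈{6}] r1c3's peers cover all but 6, so r1c3=6.
Step 16. [r5c2∈{2}] r5c2's peers cover all but 2 ⇒ r5c2=2.
Step 17. [r3c4∈{2}] nothing but 2 survives at r3c4, so r3c4=2.
Step 18. [r2c1∈{5}] r2c1's peers cover all but 5. So r2c1=5.

Answer: 1 3 6 5 4 2 / 5 4 2 6 3 1 / 4 1 3 2 5 6 / 2 6 5 3 1 4 / 3 2 1 4 6 5 / 6 5 4 1 2 3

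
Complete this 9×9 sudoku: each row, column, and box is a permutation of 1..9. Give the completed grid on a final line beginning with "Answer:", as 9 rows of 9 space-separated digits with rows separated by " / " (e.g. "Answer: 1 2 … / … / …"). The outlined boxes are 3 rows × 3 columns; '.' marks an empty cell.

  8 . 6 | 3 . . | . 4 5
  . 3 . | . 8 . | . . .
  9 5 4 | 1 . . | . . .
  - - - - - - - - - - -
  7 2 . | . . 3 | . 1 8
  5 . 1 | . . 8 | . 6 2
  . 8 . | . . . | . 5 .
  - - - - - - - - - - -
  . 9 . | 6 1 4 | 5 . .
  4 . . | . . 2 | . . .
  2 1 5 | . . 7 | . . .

Step 1. [r5c7∈{3,4,7,9}] r5c7 is the only open cell in row 5 admitting 3, so r5c7=3.
Step 2. [r2c4∈{2,4,5,7,9}] across row 2, 4 lands solely at r2c4 ⇒ r2c4=4.
Step 3. [r1c7∈{1,2,7,9}] row 1 places 1 nowhere but r1c7 ⇒ r1c7=1.
Step 4. [r4c5∈{4,5,6,9}] in row 4, 6 fits only at r4c5, so r4c5=6.
Step 5. [r7c1∈{3}] r7c1 has the single candidate 3. So r7c1=3.
Step 6. [r7c9∈{7}] r7c9 is down to just 7, so r7c9=7.
Step 7. [r6c7∈{4,7,9}] r6c7 is the only open cell in box 6 admitting 7, so r6c7=7.
Step 8. [r1c5∈{2,7,9}] row 1 places 2 nowhere but r1c5, so r1c5=2.
Step 9. [r8c5∈{3,5,9}] in col 5, 5 fits only at r8c5, so r8c5=5.
Step 10. [r3c6∈{6}] nothing but 6 survives at r3c6 ⇒ r3c6=6.
Step 11. [r8c2∈{6,7}] col 2 places 6 nowhere but r8c2, so r8c2=6.
Step 12. [r3c9∈{3}] nothing but 3 survives at r3c9 ⇒ r3c9=3.
Step 13. [r4c3∈{9}] r4c3 is down to just 9 ⇒ r4c3=9.
Step 14. [r6c9∈{4,9}] 9 has one home in box 6: r6c9. So r6c9=9.
Step 15. [r7c8∈{2,8}] in row 7, 2 fits only at r7c8, so r7c8=2.
Step 16. [r8c8∈{3,8,9}] row 8 places 3 nowhere but r8c8 ⇒ r8c8=3.
Step 17. [r5c4∈{7,9}] r5c4 is the only open cell in col 4 admitting 7. So r5c4=7.
Step 18. [r2c9∈{6}] r2c9 is down to just 6, so r2c9=6.
Step 19. [r9c7∈{4,6,8,9}] 6 has one home in row 9: r9c7 ⇒ r9c7=6.
Step 20. [r8c3∈{7,8}] row 8 places 7 nowhere but r8c3 ⇒ r8c3=7.
Step 21. [r2c8∈{7,9}] across row 2, 7 lands solely at r2c8, so r2c8=7.
Step 22. [r9c8∈{8,9}] col 8 places 9 nowhere but r9c8. So r9c8=9.
Step 23. [r2c7∈{2,9}] 9 has one home in col 7: r2c7 ⇒ r2c7=9.
Step 24. [r8c7∈{8}] only 8 remains possible at r8c7, so r8c7=8.
Step 25. [r6c5∈{4}] only 4 remains possible at r6c5 ⇒ r6c5=4.
Step 26. [r6c4∈{2}] r6c4's peers cover all but 2, so r6c4=2.
Step 27. [r5c5∈{9}] r5c5's peers cover all but 9, so r5c5=9.
Step 28. [r1c6∈{9}] r1c6 is down to just 9. So r1c6=9.
Step 29. [r7c3∈{8}] nothing but 8 survives at r7c3 ⇒ r7c3=8.
Step 30. [r9c5∈{3}] r9c5 is down to just 3. So r9c5=3.
Step 31. [r3c5∈{7}] r3c5's peers cover all but 7 ⇒ r3c5=7.
Step 32. [r2c1∈{1}] nothing but 1 survives at r2c1. So r2c1=1.
Step 33. [r3c7∈{2}] nothing but 2 survives at r3c7. So r3c7=2.
Step 34. [r2c6∈{5}] nothing but 5 survives at r2c6, so r2c6=5.
Step 35. [r1c2∈{7}] nothing but 7 survives at r1c2 ⇒ r1c2=7.
Step 36. [r4c4∈{5}] r4c4's peers cover all but 5 ⇒ r4c4=5.
Step 37. [r9c4∈{8}] only 8 remains possible at r9c4, so r9c4=8.
Step 38. [r6c1∈{6}] only 6 remains possible at r6c1 ⇒ r6c1=6.
Step 39. [r5c2∈{4}] r5c2 is down to just 4 ⇒ r5c2=4.
Step 40. [r4c7∈{4}] r4c7 has the single candidate 4. So r4c7=4.
Step 41. [r9c9∈{4}] only 4 remains possible at r9c9, so r9c9=4.
Step 42. [r8c4∈{9}] r8c4 has the single candidate 9, so r8c4=9.
Step 43. [r3c8∈{8}] r3c8's peers cover all but 8 ⇒ r3c8=8.
Step 44. [r2c3∈{2}] r2c3 has the single candidate 2 ⇒ r2c3=2.
Step 45. [r6c6∈{1}] only 1 remains possible at r6c6, so r6c6=1.
Step 46. [r8c9∈{1}] r8c9 has the single candidate 1. So r8c9=1.
Step 47. [r6c3∈{3}] r6c3 is down to just 3, so r6c3=3.

Answer: 8 7 6 3 2 9 1 4 5 / 1 3 2 4 8 5 9 7 6 / 9 5 4 1 7 6 2 8 3 / 7 2 9 5 6 3 4 1 8 / 5 4 1 7 9 8 3 6 2 / 6 8 3 2 4 1 7 5 9 / 3 9 8 6 1 4 5 2 7 / 4 6 7 9 5 2 8 3 1 / 2 1 5 8 3 7 6 9 4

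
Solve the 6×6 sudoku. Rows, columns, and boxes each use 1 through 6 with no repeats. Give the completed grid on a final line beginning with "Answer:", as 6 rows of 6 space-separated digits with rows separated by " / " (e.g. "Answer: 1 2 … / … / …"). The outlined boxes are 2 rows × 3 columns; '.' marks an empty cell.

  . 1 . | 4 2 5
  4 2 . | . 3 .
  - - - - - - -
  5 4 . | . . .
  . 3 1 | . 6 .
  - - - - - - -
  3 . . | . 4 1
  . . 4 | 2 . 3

Step 1. [r5c4∈{5,6}] across box 6, 6 lands solely at r5c4 ⇒ r5c4=6.
Step 2. [r1c1∈{6}] only 6 remains possible at r1c1. So r1c1=6.
Step 3. [r5c3∈{2,5}] row 5 places 2 nowhere but r5c3, so r5c3=2.
Step 4. [r2c4∈{1}] nothing but 1 survives at r2c4 ⇒ r2c4=1.
Step 5. [r5c2∈{5}] r5c2 is down to just 5, so r5c2=5.
Step 6. [r4c6∈{2,4}] r4c6 is the only open cell in row 4 admitting 4 ⇒ r4c6=4.
Step 7. [r3c5∈{1}] only 1 remains possible at r3c5, so r3c5=1.
Step 8. [r6c2∈{6}] r6c2 is down to just 6 ⇒ r6c2=6.
Step 9. [r3c4∈{3}] r3c4 is down to just 3 ⇒ r3c4=3.
Step 10. [r6c1∈{1}] r6c1 has the single candidate 1, so r6c1=1.
Step 11. [r1c3∈{3}] nothing but 3 survives at r1c3 ⇒ r1c3=3.
Step 12. [r3c3∈{6}] only 6 remains possible at r3c3 ⇒ r3c3=6.
Step 13. [r6c5∈{5}] r6c5 has the single candidate 5, so r6c5=5.
Step 14. [r4c1∈{2}] r4c1 has the single candidate 2, so r4c1=2.
Step 15. [r3c6∈{2}] nothing but 2 survives at r3c6, so r3c6=2.
Step 16. [r4c4∈{5}] nothing but 5 survives at r4c4. So r4c4=5.
Step 17. [r2c6∈{6}] only 6 remains possible at r2c6, so r2c6=6.
Step 18. [r2c3∈{5}] r2c3 is down to just 5, so r2c3=5.

Answer: 6 1 3 4 2 5 / 4 2 5 1 3 6 / 5 4 6 3 1 2 / 2 3 1 5 6 4 / 3 5 2 6 4 1 / 1 6 4 2 5 3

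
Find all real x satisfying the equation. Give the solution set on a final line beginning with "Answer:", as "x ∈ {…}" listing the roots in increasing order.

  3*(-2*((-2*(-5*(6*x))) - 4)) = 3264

Step 1. [3*(-2*((-2*(-5*(6*x))) - 4)) = 3264] leading coefficient 3: divide by 3. So div: -2*((-2*(-5*(6*x))) - 4) = 1088.
Step 2. [-2*((-2*(-5*(6*x))) - 4) = 1088] leading coefficient -2: divide by -2, so div: (-2*(-5*(6*x))) - 4 = -544.
Step 3. [(-2*(-5*(6*x))) - 4 = -544] -4 is outermost — add 4 both sides. So sub: -2*(-5*(6*x)) = -540.
Step 4. [-2*(-5*(6*x)) = -540] -2·(inner) — divide through by -2 ⇒ div: -5*(6*x) = 270.
Step 5. [-5*(6*x) = 270] -5 out front; divide by -5 ⇒ div: 6*x = -54.
Step 6. [6*x = -54] LHS = 6·(…); ÷6 both sides. So div: x = -9.

Answer: x ∈ {-9}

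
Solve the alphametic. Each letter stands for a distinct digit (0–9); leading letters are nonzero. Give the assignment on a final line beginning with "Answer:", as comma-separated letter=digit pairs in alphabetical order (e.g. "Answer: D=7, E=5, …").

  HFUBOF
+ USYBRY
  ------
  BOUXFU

Step 1. [col 1: F + Y ≡ U (mod 10)] no forcing yet in column 1 (carry-in 0); F=2 is free and consistent — try it. So F=2.
Step 2. [col 1: F + Y ≡ U (mod 10)] several values work for U in column 1 (F + Y ≡ U (mod 10), carry-in 0); try U=1 ⇒ U=1.
Step 3. [col 1: F + Y ≡ U (mod 10)] in column 1 we have F+Y≡U with carry-in 0; given F=2, U=1 and digits 1,2 already taken and all letters distinct, that pins Y to 9. So Y=9.
Step 4. [col 2: O + R ≡ F (mod 10)] several values work for R in column 2 (O + R ≡ F (mod 10), carry-in 1); try R=8 ⇒ R=8.
Step 5. [col 2: O + R ≡ F (mod 10)] in column 2 we have O+R≡F with carry-in 1; given R=8, F=2 and digits 1,2,8,9 already taken and all letters distinct, that pins O to 3. So O=3.
Step 6. [col 3: B + B ≡ X (mod 10)] from column 3 (nothing yet, carry-in 1, digits 1,2,3,8,9 already taken and all letters distinct): X must equal 5. So X=5.
Step 7. [col 3: B + B ≡ X (mod 10)] from column 3 (X=5, carry-in 1, digits 1,2,3,5,8,9 already taken and all letters distinct): B must equal 7 ⇒ B=7.
Step 8. [col 5: F + S ≡ O (mod 10)] column 5: given F=2, O=3, carry-in 1, and digits 1,2,3,5,7,8,9 already taken and all letters distinct, F+S≡O (mod 10) forces S=0. So S=0.
Step 9. [col 6: H + U ≡ B (mod 10)] in column 6 we have H+U≡B with carry-in 0; given U=1, B=7 and digits 0,1,2,3,5,7,8,9 already taken and all letters distinct, that pins H to 6. So H=6.

Answer: B=7, F=2, H=6, O=3, R=8, S=0, U=1, X=5, Y=9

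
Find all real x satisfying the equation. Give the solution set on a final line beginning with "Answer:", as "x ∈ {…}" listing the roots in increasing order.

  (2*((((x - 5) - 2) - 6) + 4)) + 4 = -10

Step 1. [(2*((((x - 5) - 2) - 6) + 4)) + 4 = -10] 2 | LHS and 2 | -10: pull 2 out. So factor: ((((x - 5) - 2) - 6) + 4) + 2 = -5.
Step 2. [((((x - 5) - 2) - 6) + 4) + 2 = -5] subtract 2: x sits inside (… + 2), so sub: (((x - 5) - 2) - 6) + 4 = -7.
Step 3. [(((x - 5) - 2) - 6) + 4 = -7] the outer +4 inverts by subtracting 4, so sub: ((x - 5) - 2) - 6 = -11.
Step 4. [((x - 5) - 2) - 6 = -11] the outer -6 inverts by adding 6. So sub: (x - 5) - 2 = -5.
Step 5. [(x - 5) - 2 = -5] 2 comes off first (add 2), so sub: x - 5 = -3.
Step 6. [x - 5 = -3] 5 comes off first (add 5), so sub: x = 2.

Answer: x ∈ {2}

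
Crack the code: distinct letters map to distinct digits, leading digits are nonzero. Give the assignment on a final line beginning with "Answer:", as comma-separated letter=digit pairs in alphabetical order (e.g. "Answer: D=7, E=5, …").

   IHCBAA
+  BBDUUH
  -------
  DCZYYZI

Step 1. [col 1: A + H ≡ I (mod 10)] column 1 (A + H ≡ I (mod 10), carry-in 0) doesn't pin A yet; pick A=3 and continue, so A=3.
Step 2. [col 1: A + H ≡ I (mod 10)] I=5 is one option consistent with column 1 (A + H ≡ I (mod 10), carry-in 0) — take it, so I=5.
Step 3. [D] adding two 6-digit numbers gives at most 6+1 digits, and here it does — D is that final carry and must be 1. So D=1.
Step 4. [col 1: A + H ≡ I (mod 10)] column 1 reads A+H+carry(0)=I with A=3, I=5; with digits 1,3,5 already taken and all letters distinct, the only value for H is 2, so H=2.
Step 5. [col 2: A + U ≡ Z (mod 10)] no forcing yet in column 2 (carry-in 0); Z=0 is free and consistent — try it ⇒ Z=0.
Step 6. [col 2: A + U ≡ Z (mod 10)] column 2 reads A+U+carry(0)=Z with A=3, Z=0; with digits 0,1,2,3,5 already taken and all letters distinct, the only value for U is 7, so U=7.
Step 7. [col 3: B + U ≡ Y (mod 10)] column 3 (B + U ≡ Y (mod 10), carry-in 1) doesn't pin Y yet; pick Y=6 and continue. So Y=6.
Step 8. [col 3: B + U ≡ Y (mod 10)] from column 3 (U=7, Y=6, carry-in 1, digits 0,1,2,3,5,6,7 already taken and all letters distinct): B must equal 8 ⇒ B=8.
Step 9. [col 4: C + D ≡ Y (mod 10)] column 4 reads C+D+carry(1)=Y with D=1, Y=6; with digits 0,1,2,3,5,6,7,8 already taken and all letters distinct, the only value for C is 4 ⇒ C=4.

Answer: A=3, B=8, C=4, D=1, H=2, I=5, U=7, Y=6, Z=0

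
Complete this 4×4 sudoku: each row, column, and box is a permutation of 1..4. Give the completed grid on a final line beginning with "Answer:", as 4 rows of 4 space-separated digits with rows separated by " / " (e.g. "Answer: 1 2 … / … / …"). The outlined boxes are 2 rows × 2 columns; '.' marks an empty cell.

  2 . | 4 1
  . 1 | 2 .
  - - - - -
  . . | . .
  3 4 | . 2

Step 1. [r3c3∈{1,3}] col 3 places 3 nowhere but r3c3, so r3c3=3.
Step 2. [r3c2∈{2}] r3c2 is down to just 2, so r3c2=2.
Step 3. [r4c3∈{1}] r4c3's peers cover all but 1 ⇒ r4c3=1.
Step 4. [r3c1∈{1}] only 1 remains possible at r3c1. So r3c1=1.
Step 5. [r2c4∈{3}] r2c4's peers cover all but 3 ⇒ r2c4=3.
Step 6. [r3c4∈{4}] r3c4 is down to just 4, so r3c4=4.
Step 7. [r1c2∈{3}] r1c2 is down to just 3 ⇒ r1c2=3.
Step 8. [r2c1∈{4}] r2c1's peers cover all but 4. So r2c1=4.

Answer: 2 3 4 1 / 4 1 2 3 / 1 2 3 4 / 3 4 1 2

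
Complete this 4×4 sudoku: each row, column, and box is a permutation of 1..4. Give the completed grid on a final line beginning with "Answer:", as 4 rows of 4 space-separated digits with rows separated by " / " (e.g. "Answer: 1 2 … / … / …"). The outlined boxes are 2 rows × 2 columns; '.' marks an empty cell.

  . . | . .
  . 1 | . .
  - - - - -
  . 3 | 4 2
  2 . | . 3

Step 1. [r1c4∈{1,4}] r1c4 is the only open cell in col 4 admitting 1. So r1c4=1.
Step 2. [r2c3∈{2,3}] 2 has one home in row 2: r2c3, so r2c3=2.
Step 3. [r2c1∈{3,4}] row 2 places 3 nowhere but r2c1. So r2c1=3.
Step 4. [r1c2∈{2,4}] r1c2 is the only open cell in row 1 admitting 2, so r1c2=2.
Step 5. [r1c1∈{4}] only 4 remains possible at r1c1. So r1c1=4.
Step 6. [r2c4∈{4}] r2c4 has the single candidate 4 ⇒ r2c4=4.
Step 7. [r4c3∈{1}] r4c3 has the single candidate 1, so r4c3=1.
Step 8. [r1c3∈{3}] r1c3 is down to just 3, so r1c3=3.
Step 9. [r4c2∈{4}] r4c2 has the single candidate 4. So r4c2=4.
Step 10. [r3c1∈{1}] r3c1's peers cover all but 1, so r3c1=1.

Answer: 4 2 3 1 / 3 1 2 4 / 1 3 4 2 / 2 4 1 3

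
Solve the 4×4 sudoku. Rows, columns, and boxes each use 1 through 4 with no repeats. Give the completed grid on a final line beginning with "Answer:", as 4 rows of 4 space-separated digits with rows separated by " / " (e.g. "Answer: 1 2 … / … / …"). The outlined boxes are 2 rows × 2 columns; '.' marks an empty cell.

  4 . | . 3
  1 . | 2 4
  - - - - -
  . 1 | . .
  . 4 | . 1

Step 1. [r4c1∈{2,3}] r4c1 is the only open cell in row 4 admitting 2 ⇒ r4c1=2.
Step 2. [r4c3∈{3}] r4c3 has the single candidate 3 ⇒ r4c3=3.
Step 3. [r3c3∈{4}] nothing but 4 survives at r3c3 ⇒ r3c3=4.
Step 4. [r2c2∈{3}] r2c2 is down to just 3 ⇒ r2c2=3.
Step 5. [r1c2∈{2}] r1c2 has the single candidate 2. So r1c2=2.
Step 6. [r3c4∈{2}] r3c4 is down to just 2. So r3c4=2.
Step 7. [r3c1∈{3}] r3c1's peers cover all but 3, so r3c1=3.
Step 8. [r1c3∈{1}] r1c3's peers cover all but 1. So r1c3=1.

Answer: 4 2 1 3 / 1 3 2 4 / 3 1 4 2 / 2 4 3 1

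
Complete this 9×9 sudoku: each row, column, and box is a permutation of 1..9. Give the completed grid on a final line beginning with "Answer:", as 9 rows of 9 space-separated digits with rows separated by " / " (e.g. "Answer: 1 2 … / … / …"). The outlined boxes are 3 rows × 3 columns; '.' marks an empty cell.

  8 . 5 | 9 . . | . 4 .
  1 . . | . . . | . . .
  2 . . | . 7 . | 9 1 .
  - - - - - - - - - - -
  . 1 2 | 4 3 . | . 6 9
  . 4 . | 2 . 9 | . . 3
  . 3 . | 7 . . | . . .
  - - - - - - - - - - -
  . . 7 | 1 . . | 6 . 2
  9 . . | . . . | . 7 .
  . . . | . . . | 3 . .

Step 1. [r1c6∈{1,2,3,6}] across row 1, 3 lands solely at r1c6, so r1c6=3.
Step 2. [r3c2∈{6}] r3c2 is down to just 6 ⇒ r3c2=6.
Step 3. [r6c6∈{1,5,6,8}] 1 has one home in col 6: r6c6, so r6c6=1.
Step 4. [r9c6∈{2,4,5,6,7,8}] row 9 places 7 nowhere but r9c6, so r9c6=7.
Step 5. [r5c7∈{1,5,7,8}] row 5 places 1 nowhere but r5c7 ⇒ r5c7=1.
Step 6. [r4c7∈{5,7,8}] box 6 places 7 nowhere but r4c7. So r4c7=7.
Step 7. [r4c6∈{5,8}] 8 has one home in row 4: r4c6, so r4c6=8.
Step 8. [r2c8∈{2,3,5,8}] r2c8 is the only open cell in col 8 admitting 3. So r2c8=3.
Step 9. [r4c1∈{5}] r4c1 is down to just 5, so r4c1=5.
Step 10. [r6c1∈{6}] r6c1's peers cover all but 6 ⇒ r6c1=6.
Step 11. [r6c5∈{5}] r6c5 is down to just 5. So r6c5=5.
Step 12. [r9c1∈{4}] nothing but 4 survives at r9c1 ⇒ r9c1=4.
Step 13. [r5c3∈{8}] r5c3 has the single candidate 8, so r5c3=8.
Step 14. [r8c4∈{3,5,6,8}] in col 4, 3 fits only at r8c4. So r8c4=3.
Step 15. [r5c5∈{6}] only 6 remains possible at r5c5, so r5c5=6.
Step 16. [r1c7∈{2}] r1c7 has the single candidate 2, so r1c7=2.
Step 17. [r5c8∈{5}] r5c8 is down to just 5 ⇒ r5c8=5.
Step 18. [r2c2∈{7,9}] across col 2, 9 lands solely at r2c2, so r2c2=9.
Step 19. [r2c9∈{5,6,7,8}] in row 2, 7 fits only at r2c9, so r2c9=7.
Step 20. [r2c3∈{4}] r2c3 has the single candidate 4 ⇒ r2c3=4.
Step 21. [r3c6∈{4,5}] in row 3, 4 fits only at r3c6. So r3c6=4.
Step 22. [r7c6∈{5}] r7c6 has the single candidate 5 ⇒ r7c6=5.
Step 23. [r7c2∈{8}] r7c2 has the single candidate 8. So r7c2=8.
Step 24. [r7c8∈{9}] r7c8's peers cover all but 9, so r7c8=9.
Step 25. [r9c8∈{8}] only 8 remains possible at r9c8 ⇒ r9c8=8.
Step 26. [r9c4∈{6}] nothing but 6 survives at r9c4, so r9c4=6.
Step 27. [r8c6∈{2}] nothing but 2 survives at r8c6 ⇒ r8c6=2.
Step 28. [r8c2∈{5}] r8c2 has the single candidate 5. So r8c2=5.
Step 29. [r8c7∈{4}] only 4 remains possible at r8c7, so r8c7=4.
Step 30. [r2c7∈{5,8}] 5 has one home in col 7: r2c7, so r2c7=5.
Step 31. [r9c3∈{1}] r9c3 has the single candidate 1 ⇒ r9c3=1.
Step 32. [r2c4∈{8}] r2c4 has the single candidate 8, so r2c4=8.
Step 33. [r3c9∈{8}] nothing but 8 survives at r3c9 ⇒ r3c9=8.
Step 34. [r3c3∈{3}] r3c3 has the single candidate 3. So r3c3=3.
Step 35. [r9c2∈{2}] only 2 remains possible at r9c2, so r9c2=2.
Step 36. [r6c3∈{9}] r6c3 has the single candidate 9, so r6c3=9.
Step 37. [r2c5∈{2}] only 2 remains possible at r2c5, so r2c5=2.
Step 38. [r7c1∈{3}] nothing but 3 survives at r7c1, so r7c1=3.
Step 39. [r8c5∈{8}] nothing but 8 survives at r8c5, so r8c5=8.
Step 40. [r2c6∈{6}] nothing but 6 survives at r2c6 ⇒ r2c6=6.
Step 41. [r6c8∈{2}] r6c8's peers cover all but 2, so r6c8=2.
Step 42. [r6c7∈{8}] nothing but 8 survives at r6c7. So r6c7=8.
Step 43. [r7c5∈{4}] r7c5's peers cover all but 4, so r7c5=4.
Step 44. [r9c9∈{5}] r9c9 has the single candidate 5, so r9c9=5.
Step 45. [r1c5∈{1}] r1c5 has the single candidate 1 ⇒ r1c5=1.
Step 46. [r3c4∈{5}] r3c4's peers cover all but 5. So r3c4=5.
Step 47. [r8c3∈{6}] only 6 remains possible at r8c3 ⇒ r8c3=6.
Step 48. [r9c5∈{9}] r9c5's peers cover all but 9 ⇒ r9c5=9.
Step 49. [r8c9∈{1}] nothing but 1 survives at r8c9. So r8c9=1.
Step 50. [r1c9∈{6}] r1c9's peers cover all but 6, so r1c9=6.
Step 51. [r1c2∈{7}] r1c2's peers cover all but 7, so r1c2=7.
Step 52. [r5c1∈{7}] r5c1 has the single candidate 7, so r5c1=7.
Step 53. [r6c9∈{4}] r6c9's peers cover all but 4 ⇒ r6c9=4.

Answer: 8 7 5 9 1 3 2 4 6 / 1 9 4 8 2 6 5 3 7 / 2 6 3 5 7 4 9 1 8 / 5 1 2 4 3 8 7 6 9 / 7 4 8 2 6 9 1 5 3 / 6 3 9 7 5 1 8 2 4 / 3 8 7 1 4 5 6 9 2 / 9 5 6 3 8 2 4 7 1 / 4 2 1 6 9 7 3 8 5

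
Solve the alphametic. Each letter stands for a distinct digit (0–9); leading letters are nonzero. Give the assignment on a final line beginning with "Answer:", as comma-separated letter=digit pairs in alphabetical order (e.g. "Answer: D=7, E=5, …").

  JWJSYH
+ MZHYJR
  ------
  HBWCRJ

Step 1. [col 1: H + R ≡ J (mod 10)] R=7 is one option consistent with column 1 (H + R ≡ J (mod 10), carry-in 0) — take it. So R=7.
Step 2. [col 1: H + R ≡ J (mod 10)] H=5 is one option consistent with column 1 (H + R ≡ J (mod 10), carry-in 0) — take it. So H=5.
Step 3. [col 1: H + R ≡ J (mod 10)] column 1 reads H+R+carry(0)=J with H=5, R=7; with digits 5,7 already taken and all letters distinct, the only value for J is 2, so J=2.
Step 4. [col 2: Y + J ≡ R (mod 10)] in column 2 we have Y+J≡R with carry-in 1; given J=2, R=7 and digits 2,5,7 already taken and all letters distinct, that pins Y to 4 ⇒ Y=4.
Step 5. [col 3: S + Y ≡ C (mod 10)] S=6 is one option consistent with column 3 (S + Y ≡ C (mod 10), carry-in 0) — take it. So S=6.
Step 6. [col 3: S + Y ≡ C (mod 10)] in column 3 we have S+Y≡C with carry-in 0; given S=6, Y=4 and digits 2,4,5,6,7 already taken and all letters distinct, that pins C to 0, so C=0.
Step 7. [col 4: J + H ≡ W (mod 10)] in column 4 we have J+H≡W with carry-in 1; given J=2, H=5 and digits 0,2,4,5,6,7 already taken and all letters distinct, that pins W to 8 ⇒ W=8.
Step 8. [col 5: W + Z ≡ B (mod 10)] column 5 (W + Z ≡ B (mod 10), carry-in 0) doesn't pin Z yet; pick Z=1 and continue ⇒ Z=1.
Step 9. [col 5: W + Z ≡ B (mod 10)] column 5 reads W+Z+carry(0)=B with W=8, Z=1; with digits 0,1,2,4,5,6,7,8 already taken and all letters distinct, the only value for B is 9 ⇒ B=9.
Step 10. [col 6: J + M ≡ H (mod 10)] column 6 reads J+M+carry(0)=H with J=2, H=5; with digits 0,1,2,4,5,6,7,8,9 already taken and all letters distinct, the only value for M is 3, so M=3.

Answer: B=9, C=0, H=5, J=2, M=3, R=7, S=6, W=8, Y=4, Z=1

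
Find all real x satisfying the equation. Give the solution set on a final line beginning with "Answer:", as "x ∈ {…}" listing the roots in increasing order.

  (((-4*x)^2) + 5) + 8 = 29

Step 1. [(((-4*x)^2) + 5) + 8 = 29] subtract 8: x sits inside (… + 8), so sub: ((-4*x)^2) + 5 = 21.
Step 2. [((-4*x)^2) + 5 = 21] 5 comes off first (subtract 5), so sub: (-4*x)^2 = 16.
Step 3. [(-4*x)^2 = 16] √ both sides: 16 ≥ 0 gives two branches, so sqrt: -4*x = 4 or -4.
Step 4. [-4*x = 4 or -4] leading coefficient -4: divide by -4, so div: x = -1 or 1.

Answer: x ∈ {-1, 1}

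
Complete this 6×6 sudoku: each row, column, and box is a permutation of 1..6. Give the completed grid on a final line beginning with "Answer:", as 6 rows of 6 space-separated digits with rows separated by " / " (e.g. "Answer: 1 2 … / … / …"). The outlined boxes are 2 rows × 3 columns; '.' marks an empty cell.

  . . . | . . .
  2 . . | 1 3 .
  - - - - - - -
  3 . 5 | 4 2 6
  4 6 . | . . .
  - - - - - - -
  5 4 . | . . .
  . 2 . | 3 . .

Step 1. [r2c3∈{4,6}] 6 has one home in row 2: r2c3. So r2c3=6.
Step 2. [r6c3∈{1}] r6c3's peers cover all but 1, so r6c3=1.
Step 3. [r2c6∈{4,5}] 4 has one home in row 2: r2c6, so r2c6=4.
Step 4. [r4c4∈{5}] only 5 remains possible at r4c4, so r4c4=5.
Step 5. [r1c2∈{1,3,5}] 3 has one home in col 2: r1c2, so r1c2=3.
Step 6. [r4c5∈{1}] nothing but 1 survives at r4c5, so r4c5=1.
Step 7. [r5c5∈{6}] r5c5's peers cover all but 6. So r5c5=6.
Step 8. [r6c6∈{5}] r6c6 has the single candidate 5, so r6c6=5.
Step 9. [r1c6∈{2}] r1c6 has the single candidate 2, so r1c6=2.
Step 10. [r1c3∈{4}] r1c3 has the single candidate 4, so r1c3=4.
Step 11. [r5c3∈{3}] r5c3's peers cover all but 3. So r5c3=3.
Step 12. [r1c4∈{6}] nothing but 6 survives at r1c4 ⇒ r1c4=6.
Step 13. [r1c5∈{5}] only 5 remains possible at r1c5, so r1c5=5.
Step 14. [r4c6∈{3}] r4c6's peers cover all but 3. So r4c6=3.
Step 15. [r1c1∈{1}] only 1 remains possible at r1c1 ⇒ r1c1=1.
Step 16. [r6c1∈{6}] nothing but 6 survives at r6c1, so r6c1=6.
Step 17. [r3c2∈{1}] r3c2 is down to just 1. So r3c2=1.
Step 18. [r6c5∈{4}] r6c5 has the single candidate 4 ⇒ r6c5=4.
Step 19. [r2c2∈{5}] r2c2 is down to just 5. So r2c2=5.
Step 20. [r5c6∈{1}] r5c6's peers cover all but 1. So r5c6=1.
Step 21. [r5c4∈{2}] nothing but 2 survives at r5c4, so r5c4=2.
Step 22. [r4c3∈{2}] r4c3's peers cover all but 2, so r4c3=2.

Answer: 1 3 4 6 5 2 / 2 5 6 1 3 4 / 3 1 5 4 2 6 / 4 6 2 5 1 3 / 5 4 3 2 6 1 / 6 2 1 3 4 5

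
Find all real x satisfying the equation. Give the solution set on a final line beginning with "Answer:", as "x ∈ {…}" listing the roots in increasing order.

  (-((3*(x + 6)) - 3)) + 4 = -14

Step 1. [(-((3*(x + 6)) - 3)) + 4 = -14] peel the +4: subtract 4 from each side, so sub: -((3*(x + 6)) - 3) = -18.
Step 2. [-((3*(x + 6)) - 3) = -18] flip signs both sides. So neg: (3*(x + 6)) - 3 = 18.
Step 3. [(3*(x + 6)) - 3 = 18] peel the -3: add 3 from each side ⇒ sub: 3*(x + 6) = 21.
Step 4. [3*(x + 6) = 21] 3 out front; divide by 3. So div: x + 6 = 7.
Step 5. [x + 6 = 7] peel the +6: subtract 6 from each side. So sub: x = 1.

Answer: x ∈ {1}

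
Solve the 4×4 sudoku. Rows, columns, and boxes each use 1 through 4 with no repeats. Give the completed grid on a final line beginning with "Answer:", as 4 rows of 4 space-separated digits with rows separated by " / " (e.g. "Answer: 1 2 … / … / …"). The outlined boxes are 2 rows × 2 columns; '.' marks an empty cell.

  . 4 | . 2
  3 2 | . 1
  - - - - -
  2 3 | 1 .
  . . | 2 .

Step 1. [r4c1∈{1,4}] 4 has one home in col 1: r4c1. So r4c1=4.
Step 2. [r1c1∈{1}] r1c1 has the single candidate 1 ⇒ r1c1=1.
Step 3. [r4c4∈{3}] nothing but 3 survives at r4c4. So r4c4=3.
Step 4. [r4c2∈{1}] r4c2 has the single candidate 1. So r4c2=1.
Step 5. [r2c3∈{4}] nothing but 4 survives at r2c3, so r2c3=4.
Step 6. [r1c3∈{3}] nothing but 3 survives at r1c3. So r1c3=3.
Step 7. [r3c4∈{4}] only 4 remains possible at r3c4 ⇒ r3c4=4.

Answer: 1 4 3 2 / 3 2 4 1 / 2 3 1 4 / 4 1 2 3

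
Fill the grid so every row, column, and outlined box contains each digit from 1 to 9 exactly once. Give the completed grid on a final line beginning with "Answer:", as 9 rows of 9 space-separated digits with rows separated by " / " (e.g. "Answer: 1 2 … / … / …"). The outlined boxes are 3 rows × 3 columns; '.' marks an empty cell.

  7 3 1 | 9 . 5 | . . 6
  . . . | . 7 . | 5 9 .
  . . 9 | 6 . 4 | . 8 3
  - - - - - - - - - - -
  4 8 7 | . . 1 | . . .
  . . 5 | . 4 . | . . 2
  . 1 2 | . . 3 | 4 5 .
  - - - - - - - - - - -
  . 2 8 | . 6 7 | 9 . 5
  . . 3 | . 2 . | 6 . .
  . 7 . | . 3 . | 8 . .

Step 1. [r1c8∈{2,4}] row 1 places 4 nowhere but r1c8 ⇒ r1c8=4.
Step 2. [r6c1∈{6,9}] row 6 places 6 nowhere but r6c1 ⇒ r6c1=6.
Step 3. [r2c9∈{1}] nothing but 1 survives at r2c9, so r2c9=1.
Step 4. [r6c9∈{7,8,9}] r6c9 is the only open cell in col 9 admitting 8 ⇒ r6c9=8.
Step 5. [r7c1∈{1}] only 1 remains possible at r7c1, so r7c1=1.
Step 6. [r5c2∈{9}] r5c2 has the single candidate 9, so r5c2=9.
Step 7. [r2c6∈{2,8}] r2c6 is the only open cell in col 6 admitting 2 ⇒ r2c6=2.
Step 8. [r4c7∈{3}] r4c7 is down to just 3, so r4c7=3.
Step 9. [r9c9∈{4}] r9c9 is down to just 4 ⇒ r9c9=4.
Step 10. [r8c2∈{4,5}] r8c2 is the only open cell in box 7 admitting 4, so r8c2=4.
Step 11. [r5c6∈{6,8}] in col 6, 6 fits only at r5c6. So r5c6=6.
Step 12. [r5c4∈{7,8}] in row 5, 8 fits only at r5c4, so r5c4=8.
Step 13. [r9c6∈{9}] only 9 remains possible at r9c6, so r9c6=9.
Step 14. [r9c1∈{5}] r9c1 is down to just 5 ⇒ r9c1=5.
Step 15. [r5c7∈{1,7}] r5c7 is the only open cell in col 7 admitting 1 ⇒ r5c7=1.
Step 16. [r8c4∈{1,5}] in row 8, 5 fits only at r8c4 ⇒ r8c4=5.
Step 17. [r8c8∈{1,7}] across row 8, 1 lands solely at r8c8, so r8c8=1.
Step 18. [r4c5∈{5,9}] row 4 places 5 nowhere but r4c5 ⇒ r4c5=5.
Step 19. [r9c3∈{6}] r9c3's peers cover all but 6, so r9c3=6.
Step 20. [r3c1∈{2}] nothing but 2 survives at r3c1 ⇒ r3c1=2.
Step 21. [r6c5∈{9}] r6c5 is down to just 9 ⇒ r6c5=9.
Step 22. [r4c4∈{2}] r4c4 is down to just 2, so r4c4=2.
Step 23. [r5c1∈{3}] r5c1's peers cover all but 3 ⇒ r5c1=3.
Step 24. [r7c4∈{4}] r7c4 has the single candidate 4 ⇒ r7c4=4.
Step 25. [r5c8∈{7}] only 7 remains possible at r5c8. So r5c8=7.
Step 26. [r7c8∈{3}] only 3 remains possible at r7c8 ⇒ r7c8=3.
Step 27. [r9c4∈{1}] r9c4's peers cover all but 1. So r9c4=1.
Step 28. [r3c2∈{5}] r3c2's peers cover all but 5 ⇒ r3c2=5.
Step 29. [r1c7∈{2}] r1c7 is down to just 2. So r1c7=2.
Step 30. [r2c3∈{4}] only 4 remains possible at r2c3. So r2c3=4.
Step 31. [r8c9∈{7}] r8c9 is down to just 7. So r8c9=7.
Step 32. [r4c8∈{6}] r4c8's peers cover all but 6 ⇒ r4c8=6.
Step 33. [r2c4∈{3}] r2c4's peers cover all but 3. So r2c4=3.
Step 34. [r2c1∈{8}] r2c1 is down to just 8, so r2c1=8.
Step 35. [r1c5∈{8}] r1c5 has the single candidate 8, so r1c5=8.
Step 36. [r4c9∈{9}] r4c9 has the single candidate 9, so r4c9=9.
Step 37. [r3c7∈{7}] r3c7 is down to just 7, so r3c7=7.
Step 38. [r9c8∈{2}] r9c8 is down to just 2. So r9c8=2.
Step 39. [r8c1∈{9}] r8c1's peers cover all but 9 ⇒ r8c1=9.
Step 40. [r6c4∈{7}] r6c4 has the single candidate 7 ⇒ r6c4=7.
Step 41. [r2c2∈{6}] r2c2 is down to just 6, so r2c2=6.
Step 42. [r3c5∈{1}] r3c5 has the single candidate 1, so r3c5=1.
Step 43. [r8c6∈{8}] only 8 remains possible at r8c6, so r8c6=8.

Answer: 7 3 1 9 8 5 2 4 6 / 8 6 4 3 7 2 5 9 1 / 2 5 9 6 1 4 7 8 3 / 4 8 7 2 5 1 3 6 9 / 3 9 5 8 4 6 1 7 2 / 6 1 2 7 9 3 4 5 8 / 1 2 8 4 6 7 9 3 5 / 9 4 3 5 2 8 6 1 7 / 5 7 6 1 3 9 8 2 4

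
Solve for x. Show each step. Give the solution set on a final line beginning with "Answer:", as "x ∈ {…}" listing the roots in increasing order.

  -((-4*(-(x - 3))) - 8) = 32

Step 1. [-((-4*(-(x - 3))) - 8) = 32] LHS negated; negate both sides. So neg: (-4*(-(x - 3))) - 8 = -32.
Step 2. [(-4*(-(x - 3))) - 8 = -32] -4 | LHS and -4 | -32: pull -4 out. So factor: (-(x - 3)) + 2 = 8.
Step 3. [(-(x - 3)) + 2 = 8] 2 comes off first (subtract 2) ⇒ sub: -(x - 3) = 6.
Step 4. [-(x - 3) = 6] flip signs both sides. So neg: x - 3 = -6.
Step 5. [x - 3 = -6] peel the -3: add 3 from each side, so sub: x = -3.

Answer: x ∈ {-3}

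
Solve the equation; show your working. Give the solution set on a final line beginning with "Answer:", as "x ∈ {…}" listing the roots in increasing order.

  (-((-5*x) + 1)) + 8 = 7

Step 1. [(-((-5*x) + 1)) + 8 = 7] subtract 8: x sits inside (… + 8). So sub: -((-5*x) + 1) = -1.
Step 2. [-((-5*x) + 1) = -1] flip signs both sides. So neg: (-5*x) + 1 = 1.
Step 3. [(-5*x) + 1 = 1] +1 is outermost — subtract 1 both sides ⇒ sub: -5*x = 0.
Step 4. [-5*x = 0] leading coefficient -5: divide by -5. So div: x = 0.

Answer: x ∈ {0}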